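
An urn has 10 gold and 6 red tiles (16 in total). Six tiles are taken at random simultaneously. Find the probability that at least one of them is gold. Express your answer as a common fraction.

8007/8008

Use the complement: P(at least one gold) = 1 − P(no gold).
P(none) = C(6,6)/C(16,6) = 1/8008.
So P = 1 − 1/8008 = 8007/8008 ≈ 0.9999.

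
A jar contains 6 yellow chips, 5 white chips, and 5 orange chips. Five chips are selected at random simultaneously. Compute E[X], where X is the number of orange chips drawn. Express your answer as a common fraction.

By linearity of expectation, E[X] = Σ P(draw i is orange); by symmetry each draw (even without replacement) has P(orange) = 5/16.
E[X] = 5 · 5/16 = 25/16 ≈ 1.5625.

25/16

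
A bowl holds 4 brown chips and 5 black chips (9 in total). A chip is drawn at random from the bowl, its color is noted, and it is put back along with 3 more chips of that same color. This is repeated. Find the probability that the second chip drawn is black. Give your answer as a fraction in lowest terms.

5/9

Condition on the first draw. If first is black (prob 5/9), second-black has prob (8)/(12); if not (prob 4/9), it has prob 5/(12).
P = (5/9)·(8/12) + (4/9)·(5/12) = 5/9 ≈ 0.5556.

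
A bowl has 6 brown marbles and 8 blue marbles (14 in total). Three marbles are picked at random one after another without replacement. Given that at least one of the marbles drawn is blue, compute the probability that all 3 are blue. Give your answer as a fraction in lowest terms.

P(all 3 blue) = C(8,3)/C(14,3) = 2/13; P(at least one blue) = 1 − C(6,3)/C(14,3) = 86/91.
Since 'all 3 blue' ⊆ 'at least one blue', P(all 3 | at least one) = 2/13 / 86/91 = 7/43 ≈ 0.1628.

7/43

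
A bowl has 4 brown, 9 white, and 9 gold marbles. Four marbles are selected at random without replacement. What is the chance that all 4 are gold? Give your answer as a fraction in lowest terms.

Multiply the conditional probability of each draw in order, without replacement, so each draw removes one from its color and from the total.
P = (9/22) · (8/21) · (7/20) · (6/19) = 18/1045 ≈ 0.0172.

18/1045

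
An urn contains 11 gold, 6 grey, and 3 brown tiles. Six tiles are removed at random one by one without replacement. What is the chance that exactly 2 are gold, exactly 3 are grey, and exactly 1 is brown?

55/646

Unordered draws without replacement: count favorable combinations over C(20,6).
Favorable = C(11,2) · C(6,3) · C(3,1) = 3300; total = C(20,6) = 38760.
P = 3300/38760 = 55/646 ≈ 0.0851.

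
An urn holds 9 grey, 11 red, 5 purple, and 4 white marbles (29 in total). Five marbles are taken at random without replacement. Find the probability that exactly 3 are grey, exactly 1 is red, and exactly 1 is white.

176/5655

Unordered draws without replacement: count favorable combinations over C(29,5).
Favorable = C(9,3) · C(11,1) · C(5,0) · C(4,1) = 3696; total = C(29,5) = 118755.
P = 3696/118755 = 176/5655 ≈ 0.0311.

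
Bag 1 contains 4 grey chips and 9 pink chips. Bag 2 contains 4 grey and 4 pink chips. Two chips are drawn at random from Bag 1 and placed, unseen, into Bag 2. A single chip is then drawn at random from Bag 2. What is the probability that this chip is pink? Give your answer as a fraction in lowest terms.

Condition on how many of the transferred chips are pink (from Bag 1: 9 pink of 13; then Bag 2 has 10 total).
  0 pink: C(9,0)C(4,2)/C(13,2) = 1/13; then P = 4/10
  1 pink: C(9,1)C(4,1)/C(13,2) = 6/13; then P = 5/10
  2 pink: C(9,2)C(4,0)/C(13,2) = 6/13; then P = 6/10
P(pink from Bag 2) = 7/13 ≈ 0.5385.

7/13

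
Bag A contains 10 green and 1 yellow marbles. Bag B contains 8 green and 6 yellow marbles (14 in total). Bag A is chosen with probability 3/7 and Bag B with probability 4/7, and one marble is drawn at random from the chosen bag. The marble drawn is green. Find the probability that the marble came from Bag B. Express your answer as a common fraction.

88/193

P(green | Bag A) = 10/11; P(green | Bag B) = 4/7.
P(green) = 3/7·10/11 + 4/7·4/7 = 386/539.
By Bayes' rule, P(Bag B | green) = 16/49 / 386/539 = 88/193 ≈ 0.4560.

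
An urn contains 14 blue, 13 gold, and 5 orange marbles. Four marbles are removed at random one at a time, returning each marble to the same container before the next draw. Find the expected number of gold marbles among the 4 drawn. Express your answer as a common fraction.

13/8

By linearity of expectation, E[X] = Σ P(draw i is gold); each independent draw has P(gold) = 13/32.
E[X] = 4 · 13/32 = 13/8 ≈ 1.6250.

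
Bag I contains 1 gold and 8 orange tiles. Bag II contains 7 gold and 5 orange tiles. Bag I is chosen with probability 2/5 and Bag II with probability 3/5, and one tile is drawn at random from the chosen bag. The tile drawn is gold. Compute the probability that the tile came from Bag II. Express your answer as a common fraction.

63/71

P(gold | Bag I) = 1/9; P(gold | Bag II) = 7/12.
P(gold) = 2/5·1/9 + 3/5·7/12 = 71/180.
By Bayes' rule, P(Bag II | gold) = 7/20 / 71/180 = 63/71 ≈ 0.8873.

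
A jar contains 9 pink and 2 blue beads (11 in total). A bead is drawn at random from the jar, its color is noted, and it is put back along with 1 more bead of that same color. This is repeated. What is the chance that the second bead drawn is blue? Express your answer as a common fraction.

Condition on the first draw. If first is blue (prob 2/11), second-blue has prob (3)/(12); if not (prob 9/11), it has prob 2/(12).
P = (2/11)·(3/12) + (9/11)·(2/12) = 2/11 ≈ 0.1818.

2/11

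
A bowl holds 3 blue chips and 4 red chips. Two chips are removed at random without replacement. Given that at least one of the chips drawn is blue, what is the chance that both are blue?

P(both blue) = C(3,2)/C(7,2) = 1/7; P(at least one blue) = 1 − C(4,2)/C(7,2) = 5/7.
Since 'both blue' ⊆ 'at least one blue', P(both | at least one) = 1/7 / 5/7 = 1/5 ≈ 0.2000.

1/5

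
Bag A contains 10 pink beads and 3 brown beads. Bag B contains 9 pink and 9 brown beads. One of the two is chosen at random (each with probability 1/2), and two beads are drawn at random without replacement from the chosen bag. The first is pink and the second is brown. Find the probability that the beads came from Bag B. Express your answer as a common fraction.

P(E | Bag A) = 5/26; P(E | Bag B) = 9/34.
P(E) = 1/2·5/26 + 1/2·9/34 = 101/442.
By Bayes' rule, P(Bag B | E) = 9/68 / 101/442 = 117/202 ≈ 0.5792.

117/202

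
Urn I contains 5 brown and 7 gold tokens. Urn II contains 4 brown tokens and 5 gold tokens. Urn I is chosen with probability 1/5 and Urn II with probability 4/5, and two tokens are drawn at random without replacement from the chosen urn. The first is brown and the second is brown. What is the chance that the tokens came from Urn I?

P(E | Urn I) = 5/33; P(E | Urn II) = 1/6.
P(E) = 1/5·5/33 + 4/5·1/6 = 9/55.
By Bayes' rule, P(Urn I | E) = 1/33 / 9/55 = 5/27 ≈ 0.1852.

5/27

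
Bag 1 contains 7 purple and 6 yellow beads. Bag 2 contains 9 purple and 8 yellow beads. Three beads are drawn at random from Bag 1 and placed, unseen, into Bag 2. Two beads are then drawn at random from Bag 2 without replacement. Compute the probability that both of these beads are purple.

267/988

Condition on how many of the transferred beads are purple (from Bag 1: 7 purple of 13; then Bag 2 has 20 total).
  0 purple: C(7,0)C(6,3)/C(13,3) = 10/143; then P = C(9,2)/C(20,2) = 18/95
  1 purple: C(7,1)C(6,2)/C(13,3) = 105/286; then P = C(10,2)/C(20,2) = 9/38
  2 purple: C(7,2)C(6,1)/C(13,3) = 63/143; then P = C(11,2)/C(20,2) = 11/38
  3 purple: C(7,3)C(6,0)/C(13,3) = 35/286; then P = C(12,2)/C(20,2) = 33/95
P(both purple) = 267/988 ≈ 0.2702.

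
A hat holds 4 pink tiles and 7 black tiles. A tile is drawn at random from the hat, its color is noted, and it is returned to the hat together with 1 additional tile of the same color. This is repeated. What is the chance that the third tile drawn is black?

Sum over the four possibilities for the first two draws (black/not-black each), tracking how the black count and total change by +1 per draw.
P(third is black) = 7/11 ≈ 0.6364. (In a Pólya urn every draw has the same marginal probability 7/11.)

7/11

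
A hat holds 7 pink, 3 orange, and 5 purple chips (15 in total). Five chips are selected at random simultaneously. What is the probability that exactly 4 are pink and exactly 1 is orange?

Unordered draws without replacement: count favorable combinations over C(15,5).
Favorable = C(7,4) · C(3,1) · C(5,0) = 105; total = C(15,5) = 3003.
P = 105/3003 = 5/143 ≈ 0.0350.

5/143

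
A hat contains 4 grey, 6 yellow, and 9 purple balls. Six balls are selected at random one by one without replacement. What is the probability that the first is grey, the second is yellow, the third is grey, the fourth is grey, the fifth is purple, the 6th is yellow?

3/9044

Multiply the conditional probability of each draw in order, without replacement, so each draw removes one from its color and from the total.
P = (4/19) · (6/18) · (3/17) · (2/16) · (9/15) · (5/14) = 3/9044 ≈ 0.0003.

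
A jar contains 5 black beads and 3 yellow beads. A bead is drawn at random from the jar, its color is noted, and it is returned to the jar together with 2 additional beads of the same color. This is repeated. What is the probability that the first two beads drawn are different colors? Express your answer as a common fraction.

3/8

Either yellow then black, or black then yellow; after the first draw the total is 10.
P = (3/8)·(5/10) + (5/8)·(3/10) = 3/8 ≈ 0.3750.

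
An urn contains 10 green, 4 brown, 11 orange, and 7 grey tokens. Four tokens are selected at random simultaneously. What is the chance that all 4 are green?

21/3596

Unordered draws without replacement: count favorable combinations over C(32,4).
Favorable = C(10,4) · C(4,0) · C(11,0) · C(7,0) = 210; total = C(32,4) = 35960.
P = 210/35960 = 21/3596 ≈ 0.0058.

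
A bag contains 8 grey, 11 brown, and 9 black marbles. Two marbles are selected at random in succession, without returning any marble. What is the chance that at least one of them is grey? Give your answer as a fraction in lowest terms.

Use the complement: P(at least one grey) = 1 − P(no grey).
P(none) = C(20,2)/C(28,2) = 190/378.
So P = 1 − 190/378 = 94/189 ≈ 0.4974.

94/189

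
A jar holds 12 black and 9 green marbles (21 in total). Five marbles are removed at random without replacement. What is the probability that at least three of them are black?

Sum the hypergeometric tail for j = 3,…,5 black marbles.
Favorable = C(12,3)·C(9,2) + C(12,4)·C(9,1) + C(12,5)·C(9,0) = 13167; total = C(21,5) = 20349.
P = 13167/20349 = 11/17 ≈ 0.6471.

11/17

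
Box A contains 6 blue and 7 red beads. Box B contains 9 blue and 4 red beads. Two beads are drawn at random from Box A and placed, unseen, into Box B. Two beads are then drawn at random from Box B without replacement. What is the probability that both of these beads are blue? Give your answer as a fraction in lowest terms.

89/210

Condition on how many of the transferred beads are blue (from Box A: 6 blue of 13; then Box B has 15 total).
  0 blue: C(6,0)C(7,2)/C(13,2) = 7/26; then P = C(9,2)/C(15,2) = 12/35
  1 blue: C(6,1)C(7,1)/C(13,2) = 7/13; then P = C(10,2)/C(15,2) = 3/7
  2 blue: C(6,2)C(7,0)/C(13,2) = 5/26; then P = C(11,2)/C(15,2) = 11/21
P(both blue) = 89/210 ≈ 0.4238.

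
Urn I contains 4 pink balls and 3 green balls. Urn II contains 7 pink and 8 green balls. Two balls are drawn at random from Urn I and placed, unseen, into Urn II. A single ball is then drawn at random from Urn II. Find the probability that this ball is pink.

Condition on how many of the transferred balls are pink (from Urn I: 4 pink of 7; then Urn II has 17 total).
  0 pink: C(4,0)C(3,2)/C(7,2) = 1/7; then P = 7/17
  1 pink: C(4,1)C(3,1)/C(7,2) = 4/7; then P = 8/17
  2 pink: C(4,2)C(3,0)/C(7,2) = 2/7; then P = 9/17
P(pink from Urn II) = 57/119 ≈ 0.4790.

57/119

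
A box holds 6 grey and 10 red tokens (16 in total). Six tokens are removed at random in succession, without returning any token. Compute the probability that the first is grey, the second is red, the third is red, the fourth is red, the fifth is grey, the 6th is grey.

15/1001

Multiply the conditional probability of each draw in order, without replacement, so each draw removes one from its color and from the total.
P = (6/16) · (10/15) · (9/14) · (8/13) · (5/12) · (4/11) = 15/1001 ≈ 0.0150.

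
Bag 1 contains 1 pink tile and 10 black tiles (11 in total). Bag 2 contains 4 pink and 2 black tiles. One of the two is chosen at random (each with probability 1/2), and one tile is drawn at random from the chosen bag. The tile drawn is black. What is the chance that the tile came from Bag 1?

30/41

P(black | Bag 1) = 10/11; P(black | Bag 2) = 1/3.
P(black) = 1/2·10/11 + 1/2·1/3 = 41/66.
By Bayes' rule, P(Bag 1 | black) = 5/11 / 41/66 = 30/41 ≈ 0.7317.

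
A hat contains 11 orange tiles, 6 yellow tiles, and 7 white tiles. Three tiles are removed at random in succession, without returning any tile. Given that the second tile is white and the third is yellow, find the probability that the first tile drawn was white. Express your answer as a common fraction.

P(first=white and the second tile is white and the third is yellow) = (7/24)·(6/23)·(6/22) = 21/1012.
P(E) = Σ over first color = 7/184 + 35/2024 + 21/1012 = 7/92.
By Bayes, P(first=white | E) = 21/1012 / 7/92 = 3/11 ≈ 0.2727.

3/11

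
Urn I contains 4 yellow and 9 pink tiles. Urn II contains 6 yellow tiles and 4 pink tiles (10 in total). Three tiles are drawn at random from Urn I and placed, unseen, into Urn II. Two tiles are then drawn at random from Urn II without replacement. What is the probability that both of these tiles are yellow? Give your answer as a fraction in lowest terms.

45/169

Condition on how many of the transferred tiles are yellow (from Urn I: 4 yellow of 13; then Urn II has 13 total).
  0 yellow: C(4,0)C(9,3)/C(13,3) = 42/143; then P = C(6,2)/C(13,2) = 5/26
  1 yellow: C(4,1)C(9,2)/C(13,3) = 72/143; then P = C(7,2)/C(13,2) = 7/26
  2 yellow: C(4,2)C(9,1)/C(13,3) = 27/143; then P = C(8,2)/C(13,2) = 14/39
  3 yellow: C(4,3)C(9,0)/C(13,3) = 2/143; then P = C(9,2)/C(13,2) = 6/13
P(both yellow) = 45/169 ≈ 0.2663.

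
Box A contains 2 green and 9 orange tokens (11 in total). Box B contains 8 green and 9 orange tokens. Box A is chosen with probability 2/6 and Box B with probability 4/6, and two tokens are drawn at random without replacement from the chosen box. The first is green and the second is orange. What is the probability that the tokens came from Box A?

P(E | Box A) = 9/55; P(E | Box B) = 9/34.
P(E) = 1/3·9/55 + 2/3·9/34 = 216/935.
By Bayes' rule, P(Box A | E) = 3/55 / 216/935 = 17/72 ≈ 0.2361.

17/72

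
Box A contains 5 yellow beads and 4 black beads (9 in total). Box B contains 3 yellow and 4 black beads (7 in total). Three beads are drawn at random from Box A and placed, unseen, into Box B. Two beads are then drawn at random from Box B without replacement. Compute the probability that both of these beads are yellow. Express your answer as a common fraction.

Condition on how many of the transferred beads are yellow (from Box A: 5 yellow of 9; then Box B has 10 total).
  0 yellow: C(5,0)C(4,3)/C(9,3) = 1/21; then P = C(3,2)/C(10,2) = 1/15
  1 yellow: C(5,1)C(4,2)/C(9,3) = 5/14; then P = C(4,2)/C(10,2) = 2/15
  2 yellow: C(5,2)C(4,1)/C(9,3) = 10/21; then P = C(5,2)/C(10,2) = 2/9
  3 yellow: C(5,3)C(4,0)/C(9,3) = 5/42; then P = C(6,2)/C(10,2) = 1/3
P(both yellow) = 53/270 ≈ 0.1963.

53/270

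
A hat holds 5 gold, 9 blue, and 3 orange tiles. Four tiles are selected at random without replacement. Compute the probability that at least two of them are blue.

129/170

Sum the hypergeometric tail for j = 2,…,4 blue tiles.
Favorable = C(9,2)·C(8,2) + C(9,3)·C(8,1) + C(9,4)·C(8,0) = 1806; total = C(17,4) = 2380.
P = 1806/2380 = 129/170 ≈ 0.7588.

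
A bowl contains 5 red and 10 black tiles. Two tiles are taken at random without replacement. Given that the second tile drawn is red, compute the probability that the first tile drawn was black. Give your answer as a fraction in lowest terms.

P(first=black and the second tile drawn is red) = (10/15)·(5/14) = 5/21.
P(the second tile drawn is red) = Σ over first color = 2/21 + 5/21 = 1/3.
By Bayes, P(first=black | the second tile drawn is red) = 5/21 / 1/3 = 5/7 ≈ 0.7143.

5/7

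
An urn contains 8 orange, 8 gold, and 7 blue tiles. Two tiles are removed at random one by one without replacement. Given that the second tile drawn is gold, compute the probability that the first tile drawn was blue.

7/22

P(first=blue and the second tile drawn is gold) = (7/23)·(8/22) = 28/253.
P(the second tile drawn is gold) = Σ over first color = 32/253 + 28/253 + 28/253 = 8/23.
By Bayes, P(first=blue | the second tile drawn is gold) = 28/253 / 8/23 = 7/22 ≈ 0.3182.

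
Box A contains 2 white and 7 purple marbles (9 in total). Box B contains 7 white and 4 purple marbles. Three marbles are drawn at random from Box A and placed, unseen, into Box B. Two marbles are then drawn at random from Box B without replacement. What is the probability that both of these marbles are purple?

205/1092

Condition on how many of the transferred marbles are purple (from Box A: 7 purple of 9; then Box B has 14 total).
  1 purple: C(7,1)C(2,2)/C(9,3) = 1/12; then P = C(5,2)/C(14,2) = 10/91
  2 purple: C(7,2)C(2,1)/C(9,3) = 1/2; then P = C(6,2)/C(14,2) = 15/91
  3 purple: C(7,3)C(2,0)/C(9,3) = 5/12; then P = C(7,2)/C(14,2) = 3/13
P(both purple) = 205/1092 ≈ 0.1877.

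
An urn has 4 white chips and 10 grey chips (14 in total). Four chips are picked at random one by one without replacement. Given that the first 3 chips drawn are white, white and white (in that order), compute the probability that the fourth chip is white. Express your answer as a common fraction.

After removing 3 white, the urn has 1 white out of 11 remaining.
P(fourth is white | given) = 1/11 ≈ 0.0909.

1/11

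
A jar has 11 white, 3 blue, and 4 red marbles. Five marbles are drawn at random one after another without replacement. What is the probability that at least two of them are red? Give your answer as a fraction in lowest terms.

61/204

Sum the hypergeometric tail for j = 2,…,4 red marbles.
Favorable = C(4,2)·C(14,3) + C(4,3)·C(14,2) + C(4,4)·C(14,1) = 2562; total = C(18,5) = 8568.
P = 2562/8568 = 61/204 ≈ 0.2990.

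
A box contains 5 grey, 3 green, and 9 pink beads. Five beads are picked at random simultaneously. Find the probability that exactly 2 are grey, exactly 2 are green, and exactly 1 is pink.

135/3094

Unordered draws without replacement: count favorable combinations over C(17,5).
Favorable = C(5,2) · C(3,2) · C(9,1) = 270; total = C(17,5) = 6188.
P = 270/6188 = 135/3094 ≈ 0.0436.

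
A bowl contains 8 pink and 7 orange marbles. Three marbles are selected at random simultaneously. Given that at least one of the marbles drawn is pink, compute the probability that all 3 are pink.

2/15

P(all 3 pink) = C(8,3)/C(15,3) = 8/65; P(at least one pink) = 1 − C(7,3)/C(15,3) = 12/13.
Since 'all 3 pink' ⊆ 'at least one pink', P(all 3 | at least one) = 8/65 / 12/13 = 2/15 ≈ 0.1333.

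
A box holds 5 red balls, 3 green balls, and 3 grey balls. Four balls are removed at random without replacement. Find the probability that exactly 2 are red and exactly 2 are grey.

1/11

Unordered draws without replacement: count favorable combinations over C(11,4).
Favorable = C(5,2) · C(3,0) · C(3,2) = 30; total = C(11,4) = 330.
P = 30/330 = 1/11 ≈ 0.0909.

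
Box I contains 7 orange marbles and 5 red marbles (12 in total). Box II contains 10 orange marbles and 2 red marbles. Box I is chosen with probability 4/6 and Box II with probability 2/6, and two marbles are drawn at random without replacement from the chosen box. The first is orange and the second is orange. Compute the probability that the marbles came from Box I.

14/29

P(E | Box I) = 7/22; P(E | Box II) = 15/22.
P(E) = 2/3·7/22 + 1/3·15/22 = 29/66.
By Bayes' rule, P(Box I | E) = 7/33 / 29/66 = 14/29 ≈ 0.4828.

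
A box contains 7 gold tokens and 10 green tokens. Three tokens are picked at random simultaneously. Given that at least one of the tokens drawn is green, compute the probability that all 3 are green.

P(all 3 green) = C(10,3)/C(17,3) = 3/17; P(at least one green) = 1 − C(7,3)/C(17,3) = 129/136.
Since 'all 3 green' ⊆ 'at least one green', P(all 3 | at least one) = 3/17 / 129/136 = 8/43 ≈ 0.1860.

8/43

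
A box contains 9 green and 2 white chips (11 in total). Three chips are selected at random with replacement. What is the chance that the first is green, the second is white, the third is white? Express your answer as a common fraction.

36/1331

Multiply the conditional probability of each draw in order, with replacement (the composition resets each draw).
P = (9/11) · (2/11) · (2/11) = 36/1331 ≈ 0.0270.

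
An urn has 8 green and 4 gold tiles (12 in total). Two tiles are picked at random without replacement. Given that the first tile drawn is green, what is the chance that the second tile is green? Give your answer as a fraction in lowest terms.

After removing 1 green, the urn has 7 green out of 11 remaining.
P(second is green | given) = 7/11 ≈ 0.6364.

7/11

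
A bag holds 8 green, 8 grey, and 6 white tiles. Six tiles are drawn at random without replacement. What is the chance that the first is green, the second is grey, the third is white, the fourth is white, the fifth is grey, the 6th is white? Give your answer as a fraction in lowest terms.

32/31977

Multiply the conditional probability of each draw in order, without replacement, so each draw removes one from its color and from the total.
P = (8/22) · (8/21) · (6/20) · (5/19) · (7/18) · (4/17) = 32/31977 ≈ 0.0010.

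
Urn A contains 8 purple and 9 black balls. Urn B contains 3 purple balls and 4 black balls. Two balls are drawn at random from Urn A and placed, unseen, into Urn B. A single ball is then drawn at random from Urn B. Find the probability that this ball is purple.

Condition on how many of the transferred balls are purple (from Urn A: 8 purple of 17; then Urn B has 9 total).
  0 purple: C(8,0)C(9,2)/C(17,2) = 9/34; then P = 3/9
  1 purple: C(8,1)C(9,1)/C(17,2) = 9/17; then P = 4/9
  2 purple: C(8,2)C(9,0)/C(17,2) = 7/34; then P = 5/9
P(purple from Urn B) = 67/153 ≈ 0.4379.

67/153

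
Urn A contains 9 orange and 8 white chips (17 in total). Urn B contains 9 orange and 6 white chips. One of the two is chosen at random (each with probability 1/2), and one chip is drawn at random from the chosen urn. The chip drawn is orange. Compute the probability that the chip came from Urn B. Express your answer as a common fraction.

17/32

P(orange | Urn A) = 9/17; P(orange | Urn B) = 3/5.
P(orange) = 1/2·9/17 + 1/2·3/5 = 48/85.
By Bayes' rule, P(Urn B | orange) = 3/10 / 48/85 = 17/32 ≈ 0.5312.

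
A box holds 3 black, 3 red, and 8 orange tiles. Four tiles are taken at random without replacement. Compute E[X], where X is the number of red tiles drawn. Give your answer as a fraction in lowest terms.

6/7

By linearity of expectation, E[X] = Σ P(draw i is red); by symmetry each draw (even without replacement) has P(red) = 3/14.
E[X] = 4 · 3/14 = 6/7 ≈ 0.8571.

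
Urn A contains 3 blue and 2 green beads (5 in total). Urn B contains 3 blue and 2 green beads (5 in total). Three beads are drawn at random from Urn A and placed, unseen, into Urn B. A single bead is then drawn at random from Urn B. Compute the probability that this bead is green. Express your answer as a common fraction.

Condition on how many of the transferred beads are green (from Urn A: 2 green of 5; then Urn B has 8 total).
  0 green: C(2,0)C(3,3)/C(5,3) = 1/10; then P = 2/8
  1 green: C(2,1)C(3,2)/C(5,3) = 3/5; then P = 3/8
  2 green: C(2,2)C(3,1)/C(5,3) = 3/10; then P = 4/8
P(green from Urn B) = 2/5 ≈ 0.4000.

2/5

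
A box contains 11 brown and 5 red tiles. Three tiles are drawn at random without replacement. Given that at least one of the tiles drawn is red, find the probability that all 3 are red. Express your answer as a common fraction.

2/79

P(all 3 red) = C(5,3)/C(16,3) = 1/56; P(at least one red) = 1 − C(11,3)/C(16,3) = 79/112.
Since 'all 3 red' ⊆ 'at least one red', P(all 3 | at least one) = 1/56 / 79/112 = 2/79 ≈ 0.0253.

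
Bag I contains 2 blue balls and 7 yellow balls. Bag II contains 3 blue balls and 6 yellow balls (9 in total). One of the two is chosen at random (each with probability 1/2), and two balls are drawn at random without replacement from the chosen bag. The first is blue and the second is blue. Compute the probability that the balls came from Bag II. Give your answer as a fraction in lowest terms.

P(E | Bag I) = 1/36; P(E | Bag II) = 1/12.
P(E) = 1/2·1/36 + 1/2·1/12 = 1/18.
By Bayes' rule, P(Bag II | E) = 1/24 / 1/18 = 3/4 ≈ 0.7500.

3/4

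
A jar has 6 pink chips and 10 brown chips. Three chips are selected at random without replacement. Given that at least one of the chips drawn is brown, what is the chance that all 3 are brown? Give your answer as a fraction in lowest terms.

2/9

P(all 3 brown) = C(10,3)/C(16,3) = 3/14; P(at least one brown) = 1 − C(6,3)/C(16,3) = 27/28.
Since 'all 3 brown' ⊆ 'at least one brown', P(all 3 | at least one) = 3/14 / 27/28 = 2/9 ≈ 0.2222.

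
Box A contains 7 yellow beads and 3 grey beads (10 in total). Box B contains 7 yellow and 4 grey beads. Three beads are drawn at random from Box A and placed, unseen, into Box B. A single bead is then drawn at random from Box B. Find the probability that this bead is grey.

7/20

Condition on how many of the transferred beads are grey (from Box A: 3 grey of 10; then Box B has 14 total).
  0 grey: C(3,0)C(7,3)/C(10,3) = 7/24; then P = 4/14
  1 grey: C(3,1)C(7,2)/C(10,3) = 21/40; then P = 5/14
  2 grey: C(3,2)C(7,1)/C(10,3) = 7/40; then P = 6/14
  3 grey: C(3,3)C(7,0)/C(10,3) = 1/120; then P = 7/14
P(grey from Box B) = 7/20 ≈ 0.3500.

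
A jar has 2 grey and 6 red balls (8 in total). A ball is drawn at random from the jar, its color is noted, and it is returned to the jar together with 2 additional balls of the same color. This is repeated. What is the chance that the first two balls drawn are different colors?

3/10

Either red then grey, or grey then red; after the first draw the total is 10.
P = (6/8)·(2/10) + (2/8)·(6/10) = 3/10 ≈ 0.3000.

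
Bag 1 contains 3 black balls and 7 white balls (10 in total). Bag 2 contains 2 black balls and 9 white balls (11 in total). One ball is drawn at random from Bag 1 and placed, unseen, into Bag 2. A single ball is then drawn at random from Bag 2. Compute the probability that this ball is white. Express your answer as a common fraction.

97/120

Condition on how many of the transferred balls are white (from Bag 1: 7 white of 10; then Bag 2 has 12 total).
  0 white: C(7,0)C(3,1)/C(10,1) = 3/10; then P = 9/12
  1 white: C(7,1)C(3,0)/C(10,1) = 7/10; then P = 10/12
P(white from Bag 2) = 97/120 ≈ 0.8083.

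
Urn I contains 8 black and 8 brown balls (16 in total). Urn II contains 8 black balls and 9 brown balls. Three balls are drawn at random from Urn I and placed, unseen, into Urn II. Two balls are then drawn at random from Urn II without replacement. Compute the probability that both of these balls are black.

407/1900

Condition on how many of the transferred balls are black (from Urn I: 8 black of 16; then Urn II has 20 total).
  0 black: C(8,0)C(8,3)/C(16,3) = 1/10; then P = C(8,2)/C(20,2) = 14/95
  1 black: C(8,1)C(8,2)/C(16,3) = 2/5; then P = C(9,2)/C(20,2) = 18/95
  2 black: C(8,2)C(8,1)/C(16,3) = 2/5; then P = C(10,2)/C(20,2) = 9/38
  3 black: C(8,3)C(8,0)/C(16,3) = 1/10; then P = C(11,2)/C(20,2) = 11/38
P(both black) = 407/1900 ≈ 0.2142.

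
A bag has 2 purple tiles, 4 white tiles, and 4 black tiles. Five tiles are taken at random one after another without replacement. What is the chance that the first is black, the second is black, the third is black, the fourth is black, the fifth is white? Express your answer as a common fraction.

1/315

Multiply the conditional probability of each draw in order, without replacement, so each draw removes one from its color and from the total.
P = (4/10) · (3/9) · (2/8) · (1/7) · (4/6) = 1/315 ≈ 0.0032.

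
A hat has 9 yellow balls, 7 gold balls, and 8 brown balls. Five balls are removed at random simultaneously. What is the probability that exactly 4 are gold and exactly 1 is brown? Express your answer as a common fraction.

Unordered draws without replacement: count favorable combinations over C(24,5).
Favorable = C(9,0) · C(7,4) · C(8,1) = 280; total = C(24,5) = 42504.
P = 280/42504 = 5/759 ≈ 0.0066.

5/759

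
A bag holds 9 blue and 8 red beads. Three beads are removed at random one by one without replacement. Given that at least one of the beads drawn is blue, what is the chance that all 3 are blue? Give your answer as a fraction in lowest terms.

P(all 3 blue) = C(9,3)/C(17,3) = 21/170; P(at least one blue) = 1 − C(8,3)/C(17,3) = 78/85.
Since 'all 3 blue' ⊆ 'at least one blue', P(all 3 | at least one) = 21/170 / 78/85 = 7/52 ≈ 0.1346.

7/52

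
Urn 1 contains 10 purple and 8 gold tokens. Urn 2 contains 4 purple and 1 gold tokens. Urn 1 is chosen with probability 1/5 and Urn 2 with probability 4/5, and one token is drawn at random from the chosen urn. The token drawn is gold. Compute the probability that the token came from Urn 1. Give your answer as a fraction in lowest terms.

P(gold | Urn 1) = 4/9; P(gold | Urn 2) = 1/5.
P(gold) = 1/5·4/9 + 4/5·1/5 = 56/225.
By Bayes' rule, P(Urn 1 | gold) = 4/45 / 56/225 = 5/14 ≈ 0.3571.

5/14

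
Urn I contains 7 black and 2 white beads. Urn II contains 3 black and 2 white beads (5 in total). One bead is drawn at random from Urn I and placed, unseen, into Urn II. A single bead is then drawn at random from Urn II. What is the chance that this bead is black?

17/27

Condition on how many of the transferred beads are black (from Urn I: 7 black of 9; then Urn II has 6 total).
  0 black: C(7,0)C(2,1)/C(9,1) = 2/9; then P = 3/6
  1 black: C(7,1)C(2,0)/C(9,1) = 7/9; then P = 4/6
P(black from Urn II) = 17/27 ≈ 0.6296.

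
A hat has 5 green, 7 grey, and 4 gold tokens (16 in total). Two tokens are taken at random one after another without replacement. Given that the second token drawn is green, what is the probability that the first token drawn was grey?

P(first=grey and the second token drawn is green) = (7/16)·(5/15) = 7/48.
P(the second token drawn is green) = Σ over first color = 1/12 + 7/48 + 1/12 = 5/16.
By Bayes, P(first=grey | the second token drawn is green) = 7/48 / 5/16 = 7/15 ≈ 0.4667.

7/15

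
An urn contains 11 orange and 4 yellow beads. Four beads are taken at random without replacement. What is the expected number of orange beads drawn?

44/15

By linearity of expectation, E[X] = Σ P(draw i is orange); by symmetry each draw (even without replacement) has P(orange) = 11/15.
E[X] = 4 · 11/15 = 44/15 ≈ 2.9333.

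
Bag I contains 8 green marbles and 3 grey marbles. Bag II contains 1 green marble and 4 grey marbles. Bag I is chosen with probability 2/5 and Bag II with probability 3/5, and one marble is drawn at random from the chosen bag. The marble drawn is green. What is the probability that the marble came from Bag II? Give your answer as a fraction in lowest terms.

P(green | Bag I) = 8/11; P(green | Bag II) = 1/5.
P(green) = 2/5·8/11 + 3/5·1/5 = 113/275.
By Bayes' rule, P(Bag II | green) = 3/25 / 113/275 = 33/113 ≈ 0.2920.

33/113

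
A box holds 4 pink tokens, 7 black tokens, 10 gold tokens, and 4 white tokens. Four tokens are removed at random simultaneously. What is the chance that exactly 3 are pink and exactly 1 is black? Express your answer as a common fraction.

14/6325

Unordered draws without replacement: count favorable combinations over C(25,4).
Favorable = C(4,3) · C(7,1) · C(10,0) · C(4,0) = 28; total = C(25,4) = 12650.
P = 28/12650 = 14/6325 ≈ 0.0022.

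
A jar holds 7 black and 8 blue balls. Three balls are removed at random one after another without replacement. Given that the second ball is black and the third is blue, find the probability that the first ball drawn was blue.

P(first=blue and the second ball is black and the third is blue) = (8/15)·(7/14)·(7/13) = 28/195.
P(E) = Σ over first color = 8/65 + 28/195 = 4/15.
By Bayes, P(first=blue | E) = 28/195 / 4/15 = 7/13 ≈ 0.5385.

7/13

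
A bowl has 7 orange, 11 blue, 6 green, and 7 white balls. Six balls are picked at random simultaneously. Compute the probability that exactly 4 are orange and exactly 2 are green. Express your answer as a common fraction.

Unordered draws without replacement: count favorable combinations over C(31,6).
Favorable = C(7,4) · C(11,0) · C(6,2) · C(7,0) = 525; total = C(31,6) = 736281.
P = 525/736281 = 25/35061 ≈ 0.0007.

25/35061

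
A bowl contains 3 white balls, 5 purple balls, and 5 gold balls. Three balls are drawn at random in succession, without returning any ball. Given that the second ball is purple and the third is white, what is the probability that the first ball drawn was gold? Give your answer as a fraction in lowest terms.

5/11

P(first=gold and the second ball is purple and the third is white) = (5/13)·(5/12)·(3/11) = 25/572.
P(E) = Σ over first color = 5/286 + 5/143 + 25/572 = 5/52.
By Bayes, P(first=gold | E) = 25/572 / 5/52 = 5/11 ≈ 0.4545.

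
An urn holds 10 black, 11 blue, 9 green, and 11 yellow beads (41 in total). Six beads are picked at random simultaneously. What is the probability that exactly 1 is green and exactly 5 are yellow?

693/749398

Unordered draws without replacement: count favorable combinations over C(41,6).
Favorable = C(10,0) · C(11,0) · C(9,1) · C(11,5) = 4158; total = C(41,6) = 4496388.
P = 4158/4496388 = 693/749398 ≈ 0.0009.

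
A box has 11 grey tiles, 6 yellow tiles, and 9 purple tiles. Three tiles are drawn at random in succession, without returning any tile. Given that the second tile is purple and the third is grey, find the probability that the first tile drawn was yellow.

P(first=yellow and the second tile is purple and the third is grey) = (6/26)·(9/25)·(11/24) = 99/2600.
P(E) = Σ over first color = 33/520 + 99/2600 + 33/650 = 99/650.
By Bayes, P(first=yellow | E) = 99/2600 / 99/650 = 1/4 ≈ 0.2500.

1/4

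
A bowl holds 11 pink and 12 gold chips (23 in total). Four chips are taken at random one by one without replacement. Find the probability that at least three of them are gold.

53/161

Sum the hypergeometric tail for j = 3,…,4 gold chips.
Favorable = C(12,3)·C(11,1) + C(12,4)·C(11,0) = 2915; total = C(23,4) = 8855.
P = 2915/8855 = 53/161 ≈ 0.3292.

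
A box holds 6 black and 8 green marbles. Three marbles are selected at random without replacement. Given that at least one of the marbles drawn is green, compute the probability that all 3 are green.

P(all 3 green) = C(8,3)/C(14,3) = 2/13; P(at least one green) = 1 − C(6,3)/C(14,3) = 86/91.
Since 'all 3 green' ⊆ 'at least one green', P(all 3 | at least one) = 2/13 / 86/91 = 7/43 ≈ 0.1628.

7/43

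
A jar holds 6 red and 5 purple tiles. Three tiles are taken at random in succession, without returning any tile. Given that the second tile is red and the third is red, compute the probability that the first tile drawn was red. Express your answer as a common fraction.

P(first=red and the second tile is red and the third is red) = (6/11)·(5/10)·(4/9) = 4/33.
P(E) = Σ over first color = 4/33 + 5/33 = 3/11.
By Bayes, P(first=red | E) = 4/33 / 3/11 = 4/9 ≈ 0.4444.

4/9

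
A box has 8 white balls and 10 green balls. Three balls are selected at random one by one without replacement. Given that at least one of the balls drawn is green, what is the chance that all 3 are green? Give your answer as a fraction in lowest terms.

P(all 3 green) = C(10,3)/C(18,3) = 5/34; P(at least one green) = 1 − C(8,3)/C(18,3) = 95/102.
Since 'all 3 green' ⊆ 'at least one green', P(all 3 | at least one) = 5/34 / 95/102 = 3/19 ≈ 0.1579.

3/19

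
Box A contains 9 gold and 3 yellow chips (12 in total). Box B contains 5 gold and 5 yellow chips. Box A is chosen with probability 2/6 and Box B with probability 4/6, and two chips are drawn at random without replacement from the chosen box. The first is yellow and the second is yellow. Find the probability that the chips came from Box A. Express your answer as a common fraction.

9/97

P(E | Box A) = 1/22; P(E | Box B) = 2/9.
P(E) = 1/3·1/22 + 2/3·2/9 = 97/594.
By Bayes' rule, P(Box A | E) = 1/66 / 97/594 = 9/97 ≈ 0.0928.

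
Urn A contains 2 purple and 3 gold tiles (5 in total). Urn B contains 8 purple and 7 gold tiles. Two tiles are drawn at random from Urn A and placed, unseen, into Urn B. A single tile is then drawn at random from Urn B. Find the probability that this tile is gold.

Condition on how many of the transferred tiles are gold (from Urn A: 3 gold of 5; then Urn B has 17 total).
  0 gold: C(3,0)C(2,2)/C(5,2) = 1/10; then P = 7/17
  1 gold: C(3,1)C(2,1)/C(5,2) = 3/5; then P = 8/17
  2 gold: C(3,2)C(2,0)/C(5,2) = 3/10; then P = 9/17
P(gold from Urn B) = 41/85 ≈ 0.4824.

41/85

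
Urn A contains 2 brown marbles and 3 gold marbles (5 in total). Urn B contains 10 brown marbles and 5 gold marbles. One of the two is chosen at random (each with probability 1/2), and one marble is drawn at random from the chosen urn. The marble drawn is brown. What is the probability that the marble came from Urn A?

3/8

P(brown | Urn A) = 2/5; P(brown | Urn B) = 2/3.
P(brown) = 1/2·2/5 + 1/2·2/3 = 8/15.
By Bayes' rule, P(Urn A | brown) = 1/5 / 8/15 = 3/8 ≈ 0.3750.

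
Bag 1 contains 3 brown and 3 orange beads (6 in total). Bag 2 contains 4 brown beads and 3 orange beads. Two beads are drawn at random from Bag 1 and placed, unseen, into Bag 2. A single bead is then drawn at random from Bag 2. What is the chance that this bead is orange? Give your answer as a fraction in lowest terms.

4/9

Condition on how many of the transferred beads are orange (from Bag 1: 3 orange of 6; then Bag 2 has 9 total).
  0 orange: C(3,0)C(3,2)/C(6,2) = 1/5; then P = 3/9
  1 orange: C(3,1)C(3,1)/C(6,2) = 3/5; then P = 4/9
  2 orange: C(3,2)C(3,0)/C(6,2) = 1/5; then P = 5/9
P(orange from Bag 2) = 4/9 ≈ 0.4444.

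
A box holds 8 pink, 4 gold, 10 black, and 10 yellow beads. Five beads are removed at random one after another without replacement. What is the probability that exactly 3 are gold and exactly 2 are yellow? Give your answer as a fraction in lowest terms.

45/50344

Unordered draws without replacement: count favorable combinations over C(32,5).
Favorable = C(8,0) · C(4,3) · C(10,0) · C(10,2) = 180; total = C(32,5) = 201376.
P = 180/201376 = 45/50344 ≈ 0.0009.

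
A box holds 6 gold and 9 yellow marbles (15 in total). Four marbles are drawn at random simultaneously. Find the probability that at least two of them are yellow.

Sum the hypergeometric tail for j = 2,…,4 yellow marbles.
Favorable = C(9,2)·C(6,2) + C(9,3)·C(6,1) + C(9,4)·C(6,0) = 1170; total = C(15,4) = 1365.
P = 1170/1365 = 6/7 ≈ 0.8571.

6/7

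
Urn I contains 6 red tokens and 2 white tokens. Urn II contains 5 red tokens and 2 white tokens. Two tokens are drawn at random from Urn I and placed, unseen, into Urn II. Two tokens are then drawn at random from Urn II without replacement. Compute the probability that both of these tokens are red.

Condition on how many of the transferred tokens are red (from Urn I: 6 red of 8; then Urn II has 9 total).
  0 red: C(6,0)C(2,2)/C(8,2) = 1/28; then P = C(5,2)/C(9,2) = 5/18
  1 red: C(6,1)C(2,1)/C(8,2) = 3/7; then P = C(6,2)/C(9,2) = 5/12
  2 red: C(6,2)C(2,0)/C(8,2) = 15/28; then P = C(7,2)/C(9,2) = 7/12
P(both red) = 505/1008 ≈ 0.5010.

505/1008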